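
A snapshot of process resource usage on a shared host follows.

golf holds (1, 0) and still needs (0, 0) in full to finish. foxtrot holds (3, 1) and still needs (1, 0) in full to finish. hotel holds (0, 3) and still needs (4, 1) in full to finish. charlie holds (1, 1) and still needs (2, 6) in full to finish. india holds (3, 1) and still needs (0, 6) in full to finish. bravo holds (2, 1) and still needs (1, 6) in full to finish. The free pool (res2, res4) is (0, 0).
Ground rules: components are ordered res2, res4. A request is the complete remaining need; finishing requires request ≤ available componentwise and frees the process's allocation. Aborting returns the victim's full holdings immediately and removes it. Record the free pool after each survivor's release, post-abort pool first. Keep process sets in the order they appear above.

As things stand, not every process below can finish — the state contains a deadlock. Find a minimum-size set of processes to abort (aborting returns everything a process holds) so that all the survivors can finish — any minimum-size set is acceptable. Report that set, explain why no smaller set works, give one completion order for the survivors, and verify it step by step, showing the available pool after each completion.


Minimum abort set: india and bravo.
Key observation: charlie could never have finished before the abort; with (5, 2) returned by india and bravo, it fits at step 4.
Minimality, checking each single-abort alternative: golf alone leaves charlie blocked (short on res4); foxtrot alone leaves charlie blocked (short on res4); hotel alone leaves charlie blocked (short on res4); charlie alone leaves india blocked (short on res4); india alone leaves charlie blocked (short on res4); bravo alone leaves charlie blocked (short on res4).
Survivors finish in the order: golf, foxtrot, hotel, charlie. Step-by-step check (pool after the aborts first):
  pool = (5, 2)
  golf needs (0, 0) <= (5, 2) -> finishes; pool += (1, 0) = (6, 2)
  foxtrot needs (1, 0) <= (6, 2) -> finishes; pool += (3, 1) = (9, 3)
  hotel needs (4, 1) <= (9, 3) -> finishes; pool += (0, 3) = (9, 6)
  charlie needs (2, 6) <= (9, 6) -> finishes; pool += (1, 1) = (10, 7)


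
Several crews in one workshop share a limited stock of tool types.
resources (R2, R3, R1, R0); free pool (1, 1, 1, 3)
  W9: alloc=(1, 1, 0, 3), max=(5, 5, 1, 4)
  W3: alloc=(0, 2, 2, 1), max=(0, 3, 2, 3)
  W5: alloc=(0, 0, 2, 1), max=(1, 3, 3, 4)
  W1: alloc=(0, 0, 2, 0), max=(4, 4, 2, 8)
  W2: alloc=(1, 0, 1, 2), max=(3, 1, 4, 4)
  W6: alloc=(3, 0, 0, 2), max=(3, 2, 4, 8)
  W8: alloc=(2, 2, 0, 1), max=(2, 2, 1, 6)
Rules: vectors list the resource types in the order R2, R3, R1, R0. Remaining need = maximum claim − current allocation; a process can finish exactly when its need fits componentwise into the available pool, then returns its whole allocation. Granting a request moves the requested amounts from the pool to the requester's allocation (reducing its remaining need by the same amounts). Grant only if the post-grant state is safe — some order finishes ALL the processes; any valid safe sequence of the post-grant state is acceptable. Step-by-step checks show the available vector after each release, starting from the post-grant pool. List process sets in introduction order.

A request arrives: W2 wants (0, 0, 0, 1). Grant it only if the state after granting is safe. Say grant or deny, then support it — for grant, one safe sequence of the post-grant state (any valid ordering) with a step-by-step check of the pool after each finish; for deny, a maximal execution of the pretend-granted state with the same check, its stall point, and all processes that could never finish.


DENY. Granting would leave the state unsafe.
Key observation: after W3, W5 the pool peaks at (1, 3, 5, 4), and each blocked process is short somewhere: W9 on R2, R3; W1 on R2, R3, R0; W2 on R2; W6 on R0; W8 on R0.
After a pretend grant, a maximal execution: W3, W5 — then nothing else fits. Step-by-step check:
  pool = (1, 1, 1, 2)
  run W3 (needs (0, 1, 0, 2), free (1, 1, 1, 2)); after release of (0, 2, 2, 1) the pool is (1, 3, 3, 3)
  run W5 (needs (1, 3, 1, 3), free (1, 3, 3, 3)); after release of (0, 0, 2, 1) the pool is (1, 3, 5, 4)
  blocked: W9 wants (4, 4, 1, 1), pool (1, 3, 5, 4) — not enough R2 and R3
  blocked: W1 wants (4, 4, 0, 8), pool (1, 3, 5, 4) — not enough R2, R3 and R0
  blocked: W2 wants (2, 1, 3, 1), pool (1, 3, 5, 4) — not enough R2
  blocked: W6 wants (0, 2, 4, 6), pool (1, 3, 5, 4) — not enough R0
  blocked: W8 wants (0, 0, 1, 5), pool (1, 3, 5, 4) — not enough R0
Post-grant, the permanently blocked set is W9, W1, W2, W6 and W8.


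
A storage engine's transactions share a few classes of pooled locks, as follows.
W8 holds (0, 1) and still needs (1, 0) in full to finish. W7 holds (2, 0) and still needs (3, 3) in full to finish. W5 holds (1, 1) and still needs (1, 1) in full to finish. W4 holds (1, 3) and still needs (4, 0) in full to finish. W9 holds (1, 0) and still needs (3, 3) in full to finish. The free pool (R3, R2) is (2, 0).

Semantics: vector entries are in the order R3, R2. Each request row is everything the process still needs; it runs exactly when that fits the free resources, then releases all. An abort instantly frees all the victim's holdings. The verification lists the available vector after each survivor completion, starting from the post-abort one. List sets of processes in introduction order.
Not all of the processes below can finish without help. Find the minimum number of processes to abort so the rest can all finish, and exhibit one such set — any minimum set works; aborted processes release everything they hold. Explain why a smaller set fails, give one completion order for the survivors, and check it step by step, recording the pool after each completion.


Minimum abort set: W7.
Key observation: aborting W7 returns (2, 0), and W4 — hopeless before — runs at step 1 with the returned capacity in the pool.
Why nothing smaller works: aborting no one leaves the state deadlocked as given.
One survivor order: W4, W9, W5, W8. Step-by-step check (post-abort pool first):
  pool = (4, 0)
  run W4 (needs (4, 0), free (4, 0)); after release of (1, 3) the pool is (5, 3)
  run W9 (needs (3, 3), free (5, 3)); after release of (1, 0) the pool is (6, 3)
  run W5 (needs (1, 1), free (6, 3)); after release of (1, 1) the pool is (7, 4)
  run W8 (needs (1, 0), free (7, 4)); after release of (0, 1) the pool is (7, 5)


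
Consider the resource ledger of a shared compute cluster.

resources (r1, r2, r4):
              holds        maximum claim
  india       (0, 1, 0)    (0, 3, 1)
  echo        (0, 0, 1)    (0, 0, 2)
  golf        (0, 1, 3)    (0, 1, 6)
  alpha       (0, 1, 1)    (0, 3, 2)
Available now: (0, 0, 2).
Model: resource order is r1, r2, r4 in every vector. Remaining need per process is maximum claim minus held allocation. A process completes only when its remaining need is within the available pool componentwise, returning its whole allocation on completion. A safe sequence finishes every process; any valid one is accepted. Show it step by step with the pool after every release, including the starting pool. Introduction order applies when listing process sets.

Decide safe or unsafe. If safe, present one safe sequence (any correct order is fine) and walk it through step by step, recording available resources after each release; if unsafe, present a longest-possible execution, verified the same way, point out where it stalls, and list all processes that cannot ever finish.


The state is UNSAFE.
Key observation: the wall is r2: completing echo, golf brings the pool only to (0, 1, 6), and all the rest need more.
A maximal execution: echo, golf — then nothing else fits. Step-by-step check:
  pool = (0, 0, 2)
  echo needs (0, 0, 1) <= (0, 0, 2) -> finishes; pool += (0, 0, 1) = (0, 0, 3)
  golf needs (0, 0, 3) <= (0, 0, 3) -> finishes; pool += (0, 1, 3) = (0, 1, 6)
  india cannot run: need (0, 2, 1) vs free (0, 1, 6) (insufficient r2)
  alpha cannot run: need (0, 2, 1) vs free (0, 1, 6) (insufficient r2)
Never able to finish: india and alpha.


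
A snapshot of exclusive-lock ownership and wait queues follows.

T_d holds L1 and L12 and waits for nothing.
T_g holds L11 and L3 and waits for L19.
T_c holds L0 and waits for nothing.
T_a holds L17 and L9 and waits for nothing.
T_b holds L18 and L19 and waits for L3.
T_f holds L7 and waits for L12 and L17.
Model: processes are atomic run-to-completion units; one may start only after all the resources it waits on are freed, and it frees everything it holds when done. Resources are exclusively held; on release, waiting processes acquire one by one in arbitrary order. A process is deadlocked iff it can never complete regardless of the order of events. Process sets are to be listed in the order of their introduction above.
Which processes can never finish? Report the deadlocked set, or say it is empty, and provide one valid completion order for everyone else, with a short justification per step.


Deadlocked: T_g and T_b.
Key observation: T_g -> T_b -> T_g is a circular wait — nothing in it can go first; no other process is dragged down with it.
One completion order for the rest: T_d, T_a, T_f, T_c.
Verifying each step:
  T_d: no waits; runs immediately, freeing L1 and L12
  T_a: no waits; runs immediately, freeing L17 and L9
  run T_f (all its waits — L12 and L17 — are resolved); releases L7
  T_c: no waits; runs immediately, freeing L0


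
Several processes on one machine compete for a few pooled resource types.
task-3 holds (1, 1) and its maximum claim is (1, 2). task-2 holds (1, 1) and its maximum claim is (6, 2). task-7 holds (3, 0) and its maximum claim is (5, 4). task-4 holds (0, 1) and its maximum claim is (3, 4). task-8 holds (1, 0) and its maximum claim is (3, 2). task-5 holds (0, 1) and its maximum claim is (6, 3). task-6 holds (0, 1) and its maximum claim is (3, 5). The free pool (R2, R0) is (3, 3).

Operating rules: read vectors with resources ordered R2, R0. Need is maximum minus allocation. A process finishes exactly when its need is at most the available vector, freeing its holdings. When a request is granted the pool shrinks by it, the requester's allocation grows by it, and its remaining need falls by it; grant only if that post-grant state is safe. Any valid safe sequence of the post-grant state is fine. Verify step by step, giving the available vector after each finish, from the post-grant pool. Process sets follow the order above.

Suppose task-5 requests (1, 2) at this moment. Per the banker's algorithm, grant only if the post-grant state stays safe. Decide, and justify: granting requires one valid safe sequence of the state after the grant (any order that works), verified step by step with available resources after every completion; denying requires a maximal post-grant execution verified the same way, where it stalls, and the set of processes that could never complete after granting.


DENY — the pretend-granted state is unsafe.
Key observation: after task-3, task-8 the pool peaks at (4, 2), and each blocked process is short somewhere: task-2 on R2; task-7 on R0; task-4 on R0; task-5 on R2; task-6 on R0.
Pretend the grant happened; the run task-3, task-8 goes as far as possible. Step-by-step check:
  pool = (2, 1)
  task-3 needs (0, 1) <= (2, 1) -> finishes; pool += (1, 1) = (3, 2)
  task-8 needs (2, 2) <= (3, 2) -> finishes; pool += (1, 0) = (4, 2)
  task-2 cannot run: need (5, 1) vs free (4, 2) (insufficient R2)
  task-7 cannot run: need (2, 4) vs free (4, 2) (insufficient R0)
  task-4 cannot run: need (3, 3) vs free (4, 2) (insufficient R0)
  task-5 cannot run: need (5, 0) vs free (4, 2) (insufficient R2)
  task-6 cannot run: need (3, 4) vs free (4, 2) (insufficient R0)
Post-grant, the permanently blocked set is task-2, task-7, task-4, task-5 and task-6.


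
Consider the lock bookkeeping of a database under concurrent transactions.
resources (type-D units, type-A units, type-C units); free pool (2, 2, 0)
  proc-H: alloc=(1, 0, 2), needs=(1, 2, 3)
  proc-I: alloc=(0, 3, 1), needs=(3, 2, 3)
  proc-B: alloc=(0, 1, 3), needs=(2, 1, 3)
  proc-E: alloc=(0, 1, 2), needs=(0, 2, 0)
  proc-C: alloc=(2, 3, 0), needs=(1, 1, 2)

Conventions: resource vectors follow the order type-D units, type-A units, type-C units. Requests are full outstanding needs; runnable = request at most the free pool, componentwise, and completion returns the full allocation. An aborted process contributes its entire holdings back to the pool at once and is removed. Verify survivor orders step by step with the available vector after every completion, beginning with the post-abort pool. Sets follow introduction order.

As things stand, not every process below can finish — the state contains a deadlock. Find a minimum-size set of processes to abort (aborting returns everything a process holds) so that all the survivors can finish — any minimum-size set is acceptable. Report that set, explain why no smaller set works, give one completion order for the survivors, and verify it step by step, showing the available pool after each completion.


Abort proc-I.
Key observation: proc-B was stuck for good until proc-I gave back (0, 3, 1); in the order shown it finishes at step 2.
Why nothing smaller works: aborting no one leaves the state deadlocked as given.
One survivor order: proc-E, proc-B, proc-C, proc-H. Walking it through (post-abort pool first):
  pool = (2, 5, 1)
  proc-E needs (0, 2, 0) <= (2, 5, 1) -> finishes; pool += (0, 1, 2) = (2, 6, 3)
  proc-B needs (2, 1, 3) <= (2, 6, 3) -> finishes; pool += (0, 1, 3) = (2, 7, 6)
  proc-C needs (1, 1, 2) <= (2, 7, 6) -> finishes; pool += (2, 3, 0) = (4, 10, 6)
  proc-H needs (1, 2, 3) <= (4, 10, 6) -> finishes; pool += (1, 0, 2) = (5, 10, 8)


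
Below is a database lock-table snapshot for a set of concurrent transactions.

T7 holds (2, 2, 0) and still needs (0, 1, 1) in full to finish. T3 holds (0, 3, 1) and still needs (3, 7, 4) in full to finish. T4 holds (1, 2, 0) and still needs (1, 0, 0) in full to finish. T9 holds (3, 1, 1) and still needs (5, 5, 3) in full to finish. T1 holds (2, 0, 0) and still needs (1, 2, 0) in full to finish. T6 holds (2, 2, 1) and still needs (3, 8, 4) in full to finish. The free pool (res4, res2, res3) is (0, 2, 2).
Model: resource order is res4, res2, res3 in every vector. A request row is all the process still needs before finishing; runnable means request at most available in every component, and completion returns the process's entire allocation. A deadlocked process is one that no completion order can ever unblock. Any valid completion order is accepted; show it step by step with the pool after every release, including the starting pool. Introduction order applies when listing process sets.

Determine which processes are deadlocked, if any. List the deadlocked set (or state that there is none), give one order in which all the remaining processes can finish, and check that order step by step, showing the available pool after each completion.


Deadlocked set: T3, T9 and T6.
Key observation: after T7, T1, T4 complete, (5, 6, 2) is the best the pool ever gets, yet each leftover process wants more res3.
One completion order for the rest: T7, T1, T4. Walking it through:
  pool = (0, 2, 2)
  T7: need (0, 1, 1) fits (0, 2, 2); releases (2, 2, 0), pool now (2, 4, 2)
  T1: need (1, 2, 0) fits (2, 4, 2); releases (2, 0, 0), pool now (4, 4, 2)
  T4: need (1, 0, 0) fits (4, 4, 2); releases (1, 2, 0), pool now (5, 6, 2)
None of the blocked processes ever fits:
  T3 cannot run: need (3, 7, 4) vs free (5, 6, 2) (insufficient res2 and res3)
  T9 cannot run: need (5, 5, 3) vs free (5, 6, 2) (insufficient res3)
  T6 cannot run: need (3, 8, 4) vs free (5, 6, 2) (insufficient res2 and res3)


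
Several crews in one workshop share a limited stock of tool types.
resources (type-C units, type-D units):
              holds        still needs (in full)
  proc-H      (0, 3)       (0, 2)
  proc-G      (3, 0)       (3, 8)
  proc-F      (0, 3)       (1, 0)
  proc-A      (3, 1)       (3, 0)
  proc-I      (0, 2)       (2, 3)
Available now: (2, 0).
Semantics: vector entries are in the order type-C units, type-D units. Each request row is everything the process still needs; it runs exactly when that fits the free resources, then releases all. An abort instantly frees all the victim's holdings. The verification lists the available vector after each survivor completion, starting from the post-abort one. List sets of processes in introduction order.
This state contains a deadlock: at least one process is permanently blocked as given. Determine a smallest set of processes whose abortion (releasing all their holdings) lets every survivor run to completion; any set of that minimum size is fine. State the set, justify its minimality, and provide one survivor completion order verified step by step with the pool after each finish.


Abort proc-G.
Key observation: proc-A could never have finished before the abort; with (3, 0) returned by proc-G, it fits at step 2.
Why nothing smaller works: aborting no one leaves the state deadlocked as given.
Survivors finish in the order: proc-F, proc-A, proc-H, proc-I. Step-by-step check (pool after the aborts first):
  pool = (5, 0)
  run proc-F (needs (1, 0), free (5, 0)); after release of (0, 3) the pool is (5, 3)
  run proc-A (needs (3, 0), free (5, 3)); after release of (3, 1) the pool is (8, 4)
  run proc-H (needs (0, 2), free (8, 4)); after release of (0, 3) the pool is (8, 7)
  run proc-I (needs (2, 3), free (8, 7)); after release of (0, 2) the pool is (8, 9)


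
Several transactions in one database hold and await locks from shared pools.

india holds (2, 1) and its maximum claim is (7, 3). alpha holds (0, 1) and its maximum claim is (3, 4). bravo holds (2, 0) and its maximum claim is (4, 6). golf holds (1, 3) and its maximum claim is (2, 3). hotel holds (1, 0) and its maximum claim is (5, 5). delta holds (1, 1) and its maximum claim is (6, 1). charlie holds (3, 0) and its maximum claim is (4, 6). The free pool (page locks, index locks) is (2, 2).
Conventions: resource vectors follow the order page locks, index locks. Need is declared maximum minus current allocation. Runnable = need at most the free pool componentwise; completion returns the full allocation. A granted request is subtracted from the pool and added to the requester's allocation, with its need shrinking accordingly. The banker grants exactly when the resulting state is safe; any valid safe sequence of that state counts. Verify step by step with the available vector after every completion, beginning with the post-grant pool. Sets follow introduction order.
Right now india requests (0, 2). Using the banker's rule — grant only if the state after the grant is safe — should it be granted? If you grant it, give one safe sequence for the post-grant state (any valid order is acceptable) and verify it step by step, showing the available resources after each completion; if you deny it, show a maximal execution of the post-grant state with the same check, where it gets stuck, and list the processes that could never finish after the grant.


DENY. Granting would leave the state unsafe.
Key observation: after golf, alpha the pool peaks at (3, 4), and each blocked process is short somewhere: india on page locks; bravo on index locks; hotel on page locks, index locks; delta on page locks; charlie on index locks.
Pretend the grant happened; the run golf, alpha goes as far as possible. Step-by-step check:
  pool = (2, 0)
  golf needs (1, 0) <= (2, 0) -> finishes; pool += (1, 3) = (3, 3)
  alpha needs (3, 3) <= (3, 3) -> finishes; pool += (0, 1) = (3, 4)
  blocked: india wants (5, 0), pool (3, 4) — not enough page locks
  blocked: bravo wants (2, 6), pool (3, 4) — not enough index locks
  blocked: hotel wants (4, 5), pool (3, 4) — not enough page locks and index locks
  blocked: delta wants (5, 0), pool (3, 4) — not enough page locks
  blocked: charlie wants (1, 6), pool (3, 4) — not enough index locks
Processes that could never finish after the grant: india, bravo, hotel, delta and charlie.


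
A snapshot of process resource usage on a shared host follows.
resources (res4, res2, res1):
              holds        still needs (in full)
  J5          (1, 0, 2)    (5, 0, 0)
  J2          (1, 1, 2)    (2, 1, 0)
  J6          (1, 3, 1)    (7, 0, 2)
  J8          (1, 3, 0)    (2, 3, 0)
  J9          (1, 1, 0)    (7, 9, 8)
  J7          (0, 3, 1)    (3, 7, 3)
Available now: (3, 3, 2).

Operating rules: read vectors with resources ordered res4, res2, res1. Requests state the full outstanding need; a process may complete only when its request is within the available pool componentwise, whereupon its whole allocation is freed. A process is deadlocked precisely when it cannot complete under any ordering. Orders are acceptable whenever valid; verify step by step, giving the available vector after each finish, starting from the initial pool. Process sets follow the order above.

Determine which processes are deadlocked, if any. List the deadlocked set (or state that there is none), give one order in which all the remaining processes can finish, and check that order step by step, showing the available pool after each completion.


The deadlocked set is J6 and J9.
Key observation: after J2, J8, J7, J5 complete, (6, 10, 7) is the best the pool ever gets, yet each leftover process wants more res4.
A valid finishing order for the others: J2, J8, J7, J5. Verifying each step:
  pool = (3, 3, 2)
  run J2 (needs (2, 1, 0), free (3, 3, 2)); after release of (1, 1, 2) the pool is (4, 4, 4)
  run J8 (needs (2, 3, 0), free (4, 4, 4)); after release of (1, 3, 0) the pool is (5, 7, 4)
  run J7 (needs (3, 7, 3), free (5, 7, 4)); after release of (0, 3, 1) the pool is (5, 10, 5)
  run J5 (needs (5, 0, 0), free (5, 10, 5)); after release of (1, 0, 2) the pool is (6, 10, 7)
The blocked processes can never fit:
  blocked: J6 wants (7, 0, 2), pool (6, 10, 7) — not enough res4
  blocked: J9 wants (7, 9, 8), pool (6, 10, 7) — not enough res4 and res1


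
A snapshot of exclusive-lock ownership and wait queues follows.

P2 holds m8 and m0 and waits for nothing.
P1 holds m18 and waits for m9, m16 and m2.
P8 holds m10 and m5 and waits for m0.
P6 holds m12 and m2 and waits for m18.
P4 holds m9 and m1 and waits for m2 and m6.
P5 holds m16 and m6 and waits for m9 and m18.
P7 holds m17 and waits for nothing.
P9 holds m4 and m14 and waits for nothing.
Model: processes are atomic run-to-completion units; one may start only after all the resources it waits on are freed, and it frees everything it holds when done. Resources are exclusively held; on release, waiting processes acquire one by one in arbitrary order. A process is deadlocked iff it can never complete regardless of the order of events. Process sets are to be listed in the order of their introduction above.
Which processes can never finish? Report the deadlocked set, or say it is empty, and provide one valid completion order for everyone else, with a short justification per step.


Deadlocked: P1, P6, P4 and P5.
Key observation: the knot is the closed ring of waits P1 -> P6 -> P1; P4 and P5 are caught in further circular waits.
The rest can finish in the order P2, P9, P7, P8.
Step-by-step check:
  P2: no waits; runs immediately, freeing m8 and m0
  P9: no waits; runs immediately, freeing m4 and m14
  P7: no waits; runs immediately, freeing m17
  P8: everything it awaited (m0) is free; runs, freeing m10 and m5


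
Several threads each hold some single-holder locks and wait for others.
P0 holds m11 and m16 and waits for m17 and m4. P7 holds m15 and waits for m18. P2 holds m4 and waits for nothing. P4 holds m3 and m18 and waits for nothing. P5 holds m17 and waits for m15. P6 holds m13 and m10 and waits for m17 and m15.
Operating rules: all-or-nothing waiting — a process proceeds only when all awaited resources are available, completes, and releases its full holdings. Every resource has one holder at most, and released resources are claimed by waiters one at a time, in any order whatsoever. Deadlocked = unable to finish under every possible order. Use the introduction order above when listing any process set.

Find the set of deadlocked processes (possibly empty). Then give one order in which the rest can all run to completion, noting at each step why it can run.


Nothing here is deadlocked.
Key observation: although several processes wait, no cycle exists — each chain bottoms out at a free runner.
The rest can finish in the order P4, P2, P7, P5, P6, P0.
Walking it through:
  P4: no waits; runs immediately, freeing m3 and m18
  P2: no waits; runs immediately, freeing m4
  P7 waits on m18 — all released -> runs and releases m15
  P5 waits on m15 — all released -> runs and releases m17
  P6 waits on m17 and m15 — all released -> runs and releases m13 and m10
  P0 waits on m17 and m4 — all released -> runs and releases m11 and m16


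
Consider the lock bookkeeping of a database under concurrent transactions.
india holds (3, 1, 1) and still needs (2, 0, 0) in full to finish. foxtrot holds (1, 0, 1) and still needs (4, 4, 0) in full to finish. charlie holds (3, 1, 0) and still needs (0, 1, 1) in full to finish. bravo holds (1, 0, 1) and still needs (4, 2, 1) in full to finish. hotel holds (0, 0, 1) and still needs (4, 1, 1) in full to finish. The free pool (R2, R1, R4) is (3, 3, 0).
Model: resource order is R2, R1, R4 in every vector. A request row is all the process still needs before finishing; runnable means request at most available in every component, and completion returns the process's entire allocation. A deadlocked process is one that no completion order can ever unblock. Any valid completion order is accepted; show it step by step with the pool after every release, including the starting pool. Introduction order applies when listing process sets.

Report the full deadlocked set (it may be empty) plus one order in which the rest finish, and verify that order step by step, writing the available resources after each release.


Nothing here is deadlocked.
Key observation: beginning at india, releases accumulate fast enough that every process eventually fits.
A valid finishing order for the others: india, foxtrot, charlie, hotel, bravo. Verifying each step:
  pool = (3, 3, 0)
  india: need (2, 0, 0) fits (3, 3, 0); releases (3, 1, 1), pool now (6, 4, 1)
  foxtrot: need (4, 4, 0) fits (6, 4, 1); releases (1, 0, 1), pool now (7, 4, 2)
  charlie: need (0, 1, 1) fits (7, 4, 2); releases (3, 1, 0), pool now (10, 5, 2)
  hotel: need (4, 1, 1) fits (10, 5, 2); releases (0, 0, 1), pool now (10, 5, 3)
  bravo: need (4, 2, 1) fits (10, 5, 3); releases (1, 0, 1), pool now (11, 5, 4)


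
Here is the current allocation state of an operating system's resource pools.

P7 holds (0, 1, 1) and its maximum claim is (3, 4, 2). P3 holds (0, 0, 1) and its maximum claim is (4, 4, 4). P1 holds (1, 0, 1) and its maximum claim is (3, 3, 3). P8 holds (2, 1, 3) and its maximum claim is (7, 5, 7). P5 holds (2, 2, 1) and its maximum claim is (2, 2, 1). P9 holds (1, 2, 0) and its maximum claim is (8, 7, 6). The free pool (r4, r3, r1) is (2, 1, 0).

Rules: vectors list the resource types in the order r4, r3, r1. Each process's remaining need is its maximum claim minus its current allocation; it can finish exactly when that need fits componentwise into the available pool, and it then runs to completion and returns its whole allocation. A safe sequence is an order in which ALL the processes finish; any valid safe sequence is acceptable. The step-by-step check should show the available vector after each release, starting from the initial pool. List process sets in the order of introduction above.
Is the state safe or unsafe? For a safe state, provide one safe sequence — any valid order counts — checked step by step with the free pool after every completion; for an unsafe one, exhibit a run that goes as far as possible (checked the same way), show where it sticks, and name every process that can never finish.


SAFE. One safe sequence: P5, P7, P1, P3, P8, P9.
Key observation: the first exact fit in this order is P7 — it needs (3, 3, 1) with (4, 3, 1) free, meeting a requested resource to the last unit.
Verifying each step:
  pool = (2, 1, 0)
  P5 needs (0, 0, 0) <= (2, 1, 0) -> finishes; pool += (2, 2, 1) = (4, 3, 1)
  P7 needs (3, 3, 1) <= (4, 3, 1) -> finishes; pool += (0, 1, 1) = (4, 4, 2)
  P1 needs (2, 3, 2) <= (4, 4, 2) -> finishes; pool += (1, 0, 1) = (5, 4, 3)
  P3 needs (4, 4, 3) <= (5, 4, 3) -> finishes; pool += (0, 0, 1) = (5, 4, 4)
  P8 needs (5, 4, 4) <= (5, 4, 4) -> finishes; pool += (2, 1, 3) = (7, 5, 7)
  P9 needs (7, 5, 6) <= (7, 5, 7) -> finishes; pool += (1, 2, 0) = (8, 7, 7)


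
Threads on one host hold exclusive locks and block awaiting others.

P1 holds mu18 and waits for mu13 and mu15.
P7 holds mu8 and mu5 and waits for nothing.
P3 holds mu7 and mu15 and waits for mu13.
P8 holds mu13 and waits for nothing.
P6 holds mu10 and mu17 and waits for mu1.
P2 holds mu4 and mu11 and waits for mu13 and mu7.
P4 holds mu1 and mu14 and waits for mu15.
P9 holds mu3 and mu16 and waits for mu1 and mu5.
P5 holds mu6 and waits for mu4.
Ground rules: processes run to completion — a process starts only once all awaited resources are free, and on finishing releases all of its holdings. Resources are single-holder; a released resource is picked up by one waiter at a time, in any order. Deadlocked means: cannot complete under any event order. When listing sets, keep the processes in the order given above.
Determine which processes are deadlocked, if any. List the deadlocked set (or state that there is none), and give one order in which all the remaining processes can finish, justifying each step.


Nothing here is deadlocked.
Key observation: the wait graph is acyclic; completion cascades from the unblocked processes through everyone else.
The rest can finish in the order P7, P8, P3, P4, P6, P2, P5, P9, P1.
Check, step by step:
  run P7 (it waits on nothing); releases mu8 and mu5
  run P8 (it waits on nothing); releases mu13
  run P3 (all its waits — mu13 — are resolved); releases mu7 and mu15
  run P4 (all its waits — mu15 — are resolved); releases mu1 and mu14
  run P6 (all its waits — mu1 — are resolved); releases mu10 and mu17
  run P2 (all its waits — mu13 and mu7 — are resolved); releases mu4 and mu11
  run P5 (all its waits — mu4 — are resolved); releases mu6
  run P9 (all its waits — mu1 and mu5 — are resolved); releases mu3 and mu16
  run P1 (all its waits — mu13 and mu15 — are resolved); releases mu18


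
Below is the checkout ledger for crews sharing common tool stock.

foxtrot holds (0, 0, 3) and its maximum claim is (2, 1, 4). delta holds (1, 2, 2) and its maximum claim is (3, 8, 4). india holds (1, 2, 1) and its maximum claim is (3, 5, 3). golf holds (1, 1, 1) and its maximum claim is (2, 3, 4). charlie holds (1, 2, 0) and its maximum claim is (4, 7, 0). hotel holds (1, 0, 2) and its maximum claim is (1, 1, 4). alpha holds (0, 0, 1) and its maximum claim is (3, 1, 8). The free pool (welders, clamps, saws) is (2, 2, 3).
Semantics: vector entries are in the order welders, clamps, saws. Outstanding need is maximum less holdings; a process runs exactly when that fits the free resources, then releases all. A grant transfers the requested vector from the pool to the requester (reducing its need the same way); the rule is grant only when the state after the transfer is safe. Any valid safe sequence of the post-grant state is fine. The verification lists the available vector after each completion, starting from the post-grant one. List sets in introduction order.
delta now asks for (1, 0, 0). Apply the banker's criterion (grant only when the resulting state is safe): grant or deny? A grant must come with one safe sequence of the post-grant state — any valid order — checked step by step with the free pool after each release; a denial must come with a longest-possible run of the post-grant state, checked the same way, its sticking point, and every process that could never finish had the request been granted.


GRANT: granting preserves safety; a valid post-grant sequence is golf, india, hotel, alpha, charlie, delta, foxtrot.
Key observation: post-grant, (1, 2, 3) remains, and an order beginning with golf completes everyone.
Check on the post-grant state, step by step:
  pool = (1, 2, 3)
  run golf (needs (1, 2, 3), free (1, 2, 3)); after release of (1, 1, 1) the pool is (2, 3, 4)
  run india (needs (2, 3, 2), free (2, 3, 4)); after release of (1, 2, 1) the pool is (3, 5, 5)
  run hotel (needs (0, 1, 2), free (3, 5, 5)); after release of (1, 0, 2) the pool is (4, 5, 7)
  run alpha (needs (3, 1, 7), free (4, 5, 7)); after release of (0, 0, 1) the pool is (4, 5, 8)
  run charlie (needs (3, 5, 0), free (4, 5, 8)); after release of (1, 2, 0) the pool is (5, 7, 8)
  run delta (needs (1, 6, 2), free (5, 7, 8)); after release of (2, 2, 2) the pool is (7, 9, 10)
  run foxtrot (needs (2, 1, 1), free (7, 9, 10)); after release of (0, 0, 3) the pool is (7, 9, 13)


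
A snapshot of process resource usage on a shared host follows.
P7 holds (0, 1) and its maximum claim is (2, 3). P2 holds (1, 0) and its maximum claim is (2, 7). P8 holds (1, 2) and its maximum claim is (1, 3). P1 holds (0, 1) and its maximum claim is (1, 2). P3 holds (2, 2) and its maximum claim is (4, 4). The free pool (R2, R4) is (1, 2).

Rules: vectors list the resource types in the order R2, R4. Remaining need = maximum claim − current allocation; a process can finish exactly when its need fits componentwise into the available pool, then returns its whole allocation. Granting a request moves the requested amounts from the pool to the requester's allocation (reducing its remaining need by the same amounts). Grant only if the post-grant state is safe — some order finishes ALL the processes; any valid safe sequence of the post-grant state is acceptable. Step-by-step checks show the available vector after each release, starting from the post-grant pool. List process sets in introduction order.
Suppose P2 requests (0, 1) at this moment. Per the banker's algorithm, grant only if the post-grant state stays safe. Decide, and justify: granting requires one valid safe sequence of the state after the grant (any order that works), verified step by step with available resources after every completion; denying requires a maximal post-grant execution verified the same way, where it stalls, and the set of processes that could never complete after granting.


GRANT — the state after the grant stays safe, e.g. via P8, P7, P3, P1, P2.
Key observation: (1, 1) free after granting still covers P8 first, and each release covers the next.
Step-by-step check of the post-grant state:
  pool = (1, 1)
  P8: need (0, 1) fits (1, 1); releases (1, 2), pool now (2, 3)
  P7: need (2, 2) fits (2, 3); releases (0, 1), pool now (2, 4)
  P3: need (2, 2) fits (2, 4); releases (2, 2), pool now (4, 6)
  P1: need (1, 1) fits (4, 6); releases (0, 1), pool now (4, 7)
  P2: need (1, 6) fits (4, 7); releases (1, 1), pool now (5, 8)


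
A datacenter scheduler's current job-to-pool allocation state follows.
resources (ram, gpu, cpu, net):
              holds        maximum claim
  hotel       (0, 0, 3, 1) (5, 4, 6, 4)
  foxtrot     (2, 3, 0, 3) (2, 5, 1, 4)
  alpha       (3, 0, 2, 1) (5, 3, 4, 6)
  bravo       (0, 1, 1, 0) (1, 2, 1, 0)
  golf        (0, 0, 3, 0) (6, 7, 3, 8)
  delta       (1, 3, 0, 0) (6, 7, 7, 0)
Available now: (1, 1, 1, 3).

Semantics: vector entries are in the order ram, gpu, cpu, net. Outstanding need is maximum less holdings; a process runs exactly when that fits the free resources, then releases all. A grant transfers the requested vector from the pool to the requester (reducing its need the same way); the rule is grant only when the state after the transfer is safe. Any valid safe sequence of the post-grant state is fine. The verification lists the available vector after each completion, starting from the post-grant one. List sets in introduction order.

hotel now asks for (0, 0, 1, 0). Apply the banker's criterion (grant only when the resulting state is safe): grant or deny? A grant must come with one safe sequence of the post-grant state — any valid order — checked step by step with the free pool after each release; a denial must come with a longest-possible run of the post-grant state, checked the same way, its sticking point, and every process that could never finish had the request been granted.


DENY. Granting would leave the state unsafe.
Key observation: after bravo, foxtrot the pool peaks at (3, 5, 1, 6), and each blocked process is short somewhere: hotel on ram, cpu; alpha on cpu; golf on ram, gpu, net; delta on ram, cpu.
Pretend the grant happened; the run bravo, foxtrot goes as far as possible. Step-by-step check:
  pool = (1, 1, 0, 3)
  run bravo (needs (1, 1, 0, 0), free (1, 1, 0, 3)); after release of (0, 1, 1, 0) the pool is (1, 2, 1, 3)
  run foxtrot (needs (0, 2, 1, 1), free (1, 2, 1, 3)); after release of (2, 3, 0, 3) the pool is (3, 5, 1, 6)
  hotel cannot run: need (5, 4, 2, 3) vs free (3, 5, 1, 6) (insufficient ram and cpu)
  alpha cannot run: need (2, 3, 2, 5) vs free (3, 5, 1, 6) (insufficient cpu)
  golf cannot run: need (6, 7, 0, 8) vs free (3, 5, 1, 6) (insufficient ram, gpu and net)
  delta cannot run: need (5, 4, 7, 0) vs free (3, 5, 1, 6) (insufficient ram and cpu)
Had the request been granted, hotel, alpha, golf and delta could never finish.


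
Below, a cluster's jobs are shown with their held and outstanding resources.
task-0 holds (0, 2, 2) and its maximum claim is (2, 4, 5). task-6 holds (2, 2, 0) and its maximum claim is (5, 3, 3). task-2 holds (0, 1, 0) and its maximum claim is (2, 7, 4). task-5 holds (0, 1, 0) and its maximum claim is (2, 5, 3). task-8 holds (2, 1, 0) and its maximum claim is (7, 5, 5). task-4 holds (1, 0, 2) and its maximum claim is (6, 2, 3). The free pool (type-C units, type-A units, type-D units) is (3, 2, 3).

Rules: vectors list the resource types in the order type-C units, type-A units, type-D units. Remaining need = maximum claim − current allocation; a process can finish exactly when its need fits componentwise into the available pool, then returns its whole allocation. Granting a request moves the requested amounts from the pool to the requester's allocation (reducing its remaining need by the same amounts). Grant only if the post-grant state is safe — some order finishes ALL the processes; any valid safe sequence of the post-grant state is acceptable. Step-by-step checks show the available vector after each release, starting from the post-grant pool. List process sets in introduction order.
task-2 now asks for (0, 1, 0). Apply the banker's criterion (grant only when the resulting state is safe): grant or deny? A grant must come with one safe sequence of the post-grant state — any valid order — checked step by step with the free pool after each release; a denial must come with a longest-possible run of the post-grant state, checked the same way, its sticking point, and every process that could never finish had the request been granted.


GRANT — the state after the grant stays safe, e.g. via task-6, task-4, task-0, task-2, task-5, task-8.
Key observation: the grant leaves (3, 1, 3) free — enough for task-6, whose release restarts the cascade.
Check on the post-grant state, step by step:
  pool = (3, 1, 3)
  run task-6 (needs (3, 1, 3), free (3, 1, 3)); after release of (2, 2, 0) the pool is (5, 3, 3)
  run task-4 (needs (5, 2, 1), free (5, 3, 3)); after release of (1, 0, 2) the pool is (6, 3, 5)
  run task-0 (needs (2, 2, 3), free (6, 3, 5)); after release of (0, 2, 2) the pool is (6, 5, 7)
  run task-2 (needs (2, 5, 4), free (6, 5, 7)); after release of (0, 2, 0) the pool is (6, 7, 7)
  run task-5 (needs (2, 4, 3), free (6, 7, 7)); after release of (0, 1, 0) the pool is (6, 8, 7)
  run task-8 (needs (5, 4, 5), free (6, 8, 7)); after release of (2, 1, 0) the pool is (8, 9, 7)


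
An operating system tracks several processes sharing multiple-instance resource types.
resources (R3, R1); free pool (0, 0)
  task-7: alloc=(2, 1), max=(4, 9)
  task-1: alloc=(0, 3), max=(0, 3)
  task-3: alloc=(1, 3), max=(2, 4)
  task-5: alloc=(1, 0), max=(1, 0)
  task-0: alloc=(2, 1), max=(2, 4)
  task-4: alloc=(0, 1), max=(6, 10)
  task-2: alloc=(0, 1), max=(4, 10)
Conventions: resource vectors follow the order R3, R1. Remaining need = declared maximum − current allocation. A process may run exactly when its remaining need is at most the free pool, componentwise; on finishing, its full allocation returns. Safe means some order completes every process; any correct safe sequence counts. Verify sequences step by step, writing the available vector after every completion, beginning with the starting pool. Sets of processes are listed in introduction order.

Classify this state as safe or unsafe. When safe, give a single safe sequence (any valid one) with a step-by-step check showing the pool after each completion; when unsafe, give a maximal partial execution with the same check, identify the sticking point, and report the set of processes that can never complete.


The state is UNSAFE.
Key observation: no order helps: past task-1, task-0, task-5, task-3, the free pool tops out at (4, 7), below what each blocked process needs in R1.
The run task-1, task-0, task-5, task-3 cannot be extended any further. Step-by-step check:
  pool = (0, 0)
  task-1: need (0, 0) fits (0, 0); releases (0, 3), pool now (0, 3)
  task-0: need (0, 3) fits (0, 3); releases (2, 1), pool now (2, 4)
  task-5: need (0, 0) fits (2, 4); releases (1, 0), pool now (3, 4)
  task-3: need (1, 1) fits (3, 4); releases (1, 3), pool now (4, 7)
  blocked: task-7 wants (2, 8), pool (4, 7) — not enough R1
  blocked: task-4 wants (6, 9), pool (4, 7) — not enough R3 and R1
  blocked: task-2 wants (4, 9), pool (4, 7) — not enough R1
Never able to finish: task-7, task-4 and task-2.
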